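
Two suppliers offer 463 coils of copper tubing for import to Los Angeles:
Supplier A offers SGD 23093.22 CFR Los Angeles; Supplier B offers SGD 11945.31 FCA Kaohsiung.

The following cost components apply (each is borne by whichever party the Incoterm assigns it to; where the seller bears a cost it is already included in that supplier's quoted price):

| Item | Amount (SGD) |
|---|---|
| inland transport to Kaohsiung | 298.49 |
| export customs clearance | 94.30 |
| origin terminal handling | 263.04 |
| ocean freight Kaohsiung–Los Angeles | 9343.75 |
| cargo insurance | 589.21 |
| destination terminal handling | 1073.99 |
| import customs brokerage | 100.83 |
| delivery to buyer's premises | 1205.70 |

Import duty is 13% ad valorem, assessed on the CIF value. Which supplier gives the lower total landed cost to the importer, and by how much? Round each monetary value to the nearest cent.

Supplier B is cheaper by SGD 1741.47

Supplier A (CFR):
CIF value = CFR price + insurance = 23093.22 + 589.21 = 23682.43
Import duty = 23682.43 × 13% = 3078.72
Buyer bears (A): 589.21 + 1073.99 + 100.83 + 1205.70 = 2969.73
Landed cost (A) = invoice 23093.22 + 2969.73 + duty 3078.72 = 29141.67
Supplier B (FCA):
CIF value = FCA price + origin terminal + freight + insurance = 11945.31 + 263.04 + 9343.75 + 589.21 = 22141.31
Import duty = 22141.31 × 13% = 2878.37
Buyer bears (B): 263.04 + 9343.75 + 589.21 + 1073.99 + 100.83 + 1205.70 = 12576.52
Landed cost (B) = invoice 11945.31 + 12576.52 + duty 2878.37 = 27400.20
Difference = |29141.67 − 27400.20| = 1741.47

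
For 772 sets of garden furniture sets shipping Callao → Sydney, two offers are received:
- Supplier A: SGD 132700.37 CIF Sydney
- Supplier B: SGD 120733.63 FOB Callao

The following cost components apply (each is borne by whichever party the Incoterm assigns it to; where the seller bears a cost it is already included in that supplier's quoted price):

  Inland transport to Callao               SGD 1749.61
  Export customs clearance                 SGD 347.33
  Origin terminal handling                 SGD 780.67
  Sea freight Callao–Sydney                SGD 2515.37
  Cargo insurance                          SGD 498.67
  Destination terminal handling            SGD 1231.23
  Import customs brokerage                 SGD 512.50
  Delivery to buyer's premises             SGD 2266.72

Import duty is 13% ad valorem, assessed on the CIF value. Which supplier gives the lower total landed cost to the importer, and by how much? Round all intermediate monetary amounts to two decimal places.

Supplier B is cheaper by SGD 10116.55

Supplier A (CIF):
The CIF price already equals the CIF value: 132700.37
Import duty = 132700.37 × 13% = 17251.05
Buyer bears (A): 1231.23 + 512.50 + 2266.72 = 4010.45
Landed cost (A) = invoice 132700.37 + 4010.45 + duty 17251.05 = 153961.87
Supplier B (FOB):
CIF value = FOB price + freight + insurance = 120733.63 + 2515.37 + 498.67 = 123747.67
Import duty = 123747.67 × 13% = 16087.20
Buyer bears (B): 2515.37 + 498.67 + 1231.23 + 512.50 + 2266.72 = 7024.49
Landed cost (B) = invoice 120733.63 + 7024.49 + duty 16087.20 = 143845.32
Difference = |153961.87 − 143845.32| = 10116.55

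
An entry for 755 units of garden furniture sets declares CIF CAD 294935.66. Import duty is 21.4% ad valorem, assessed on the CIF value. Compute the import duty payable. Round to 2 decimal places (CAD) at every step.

Import duty: CAD 63116.23

Import duty = 294935.66 × 21.4% = 63116.23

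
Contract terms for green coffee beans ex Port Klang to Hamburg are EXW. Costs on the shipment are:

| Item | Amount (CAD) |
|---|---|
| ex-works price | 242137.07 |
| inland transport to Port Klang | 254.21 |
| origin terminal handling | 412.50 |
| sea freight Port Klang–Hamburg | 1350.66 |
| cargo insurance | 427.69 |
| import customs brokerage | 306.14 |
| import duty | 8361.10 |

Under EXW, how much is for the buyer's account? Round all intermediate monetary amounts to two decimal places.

EXW: the seller makes goods available at their premises; the buyer bears all onward costs.
Seller's account: goods 242137.07 = 242137.07
Buyer's account: inland to port 254.21 + origin terminal 412.50 + freight 1350.66 + insurance 427.69 + brokerage 306.14 + duty 8361.10 = 11112.30

Buyer's account: CAD 11112.30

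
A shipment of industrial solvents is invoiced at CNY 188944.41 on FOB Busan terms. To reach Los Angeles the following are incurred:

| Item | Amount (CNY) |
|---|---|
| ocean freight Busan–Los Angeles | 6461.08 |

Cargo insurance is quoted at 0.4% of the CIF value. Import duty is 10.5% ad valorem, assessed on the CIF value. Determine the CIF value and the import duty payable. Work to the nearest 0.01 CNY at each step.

Let C be the CIF value. C = FOB price + freight + 0.4% × C
C − 0.4% × C = 188944.41 + 6461.08
0.996 × C = 195405.49
C = 195405.49 / 0.996 = 196190.25
Insurance premium = 0.4% × 196190.25 = 784.76
Import duty = 196190.25 × 10.5% = 20599.98

CIF value: CNY 196190.25; import duty: CNY 20599.98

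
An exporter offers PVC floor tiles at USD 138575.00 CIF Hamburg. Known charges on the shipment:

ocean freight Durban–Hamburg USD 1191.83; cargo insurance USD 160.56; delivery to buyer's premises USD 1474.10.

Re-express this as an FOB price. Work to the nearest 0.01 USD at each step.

Not relevant to the conversion: delivery — on the buyer under both terms; not part of either seller's price.
From CIF to FOB, the seller no longer bears: freight, insurance.
FOB price = 138575.00 − 1191.83 − 160.56 = 137222.61

FOB price: USD 137222.61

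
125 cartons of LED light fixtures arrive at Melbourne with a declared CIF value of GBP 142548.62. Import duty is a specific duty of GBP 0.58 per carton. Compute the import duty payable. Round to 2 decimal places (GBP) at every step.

Import duty = 125 × 0.58 = 72.50

Import duty: GBP 72.50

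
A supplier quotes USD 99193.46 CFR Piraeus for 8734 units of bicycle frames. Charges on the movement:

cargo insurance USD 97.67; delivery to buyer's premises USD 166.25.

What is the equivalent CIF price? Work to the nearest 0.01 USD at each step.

Not relevant to the conversion: delivery — on the buyer under both terms; not part of either seller's price.
From CFR to CIF, the seller additionally bears: insurance.
CIF price = 99193.46 + 97.67 = 99291.13

CIF price: USD 99291.13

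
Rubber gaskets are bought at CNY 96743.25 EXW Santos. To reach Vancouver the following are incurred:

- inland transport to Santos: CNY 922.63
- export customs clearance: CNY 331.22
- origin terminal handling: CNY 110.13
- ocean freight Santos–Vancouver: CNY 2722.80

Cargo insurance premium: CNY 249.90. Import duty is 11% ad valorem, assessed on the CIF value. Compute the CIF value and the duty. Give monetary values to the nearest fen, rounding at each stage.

CIF = EXW price + pre-shipment costs + freight + insurance
CIF = 96743.25 + 922.63 + 331.22 + 110.13 + 2722.80 + 249.90 = 101079.93
Import duty = 101079.93 × 11% = 11118.79

CIF value: CNY 101079.93; import duty: CNY 11118.79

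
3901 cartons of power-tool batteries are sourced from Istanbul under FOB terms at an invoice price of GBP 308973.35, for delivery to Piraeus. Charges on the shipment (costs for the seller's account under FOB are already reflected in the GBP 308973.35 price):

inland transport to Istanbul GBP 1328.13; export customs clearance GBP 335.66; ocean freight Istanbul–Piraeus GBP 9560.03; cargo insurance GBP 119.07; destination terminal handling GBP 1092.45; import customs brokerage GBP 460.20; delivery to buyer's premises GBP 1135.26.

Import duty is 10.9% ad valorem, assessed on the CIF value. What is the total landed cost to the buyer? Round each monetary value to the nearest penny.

FOB: the seller bears costs until goods are on board at the origin port; the buyer bears freight, insurance and all costs thereafter.
Already in the invoice (seller's account under FOB): inland to port, export clearance — exclude.
CIF value = FOB price + freight + insurance = 308973.35 + 9560.03 + 119.07 = 318652.45
Import duty = 318652.45 × 10.9% = 34733.12
Buyer bears: freight 9560.03 + insurance 119.07 + destination terminal 1092.45 + brokerage 460.20 + delivery 1135.26 + duty 34733.12 = 47100.13
Landed cost = invoice 308973.35 + 47100.13 = 356073.48

Total landed cost: GBP 356073.48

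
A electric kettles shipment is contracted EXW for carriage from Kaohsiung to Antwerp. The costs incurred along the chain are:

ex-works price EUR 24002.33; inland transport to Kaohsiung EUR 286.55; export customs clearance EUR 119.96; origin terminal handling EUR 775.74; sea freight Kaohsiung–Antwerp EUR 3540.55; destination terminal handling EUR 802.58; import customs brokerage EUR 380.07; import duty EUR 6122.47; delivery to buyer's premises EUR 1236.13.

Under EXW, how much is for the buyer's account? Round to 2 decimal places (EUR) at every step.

Buyer's account: EUR 13264.05

EXW: the seller makes goods available at their premises; the buyer bears all onward costs.
Seller's account: goods 24002.33 = 24002.33
Buyer's account: inland to port 286.55 + export clearance 119.96 + origin terminal 775.74 + freight 3540.55 + destination terminal 802.58 + brokerage 380.07 + duty 6122.47 + delivery 1236.13 = 13264.05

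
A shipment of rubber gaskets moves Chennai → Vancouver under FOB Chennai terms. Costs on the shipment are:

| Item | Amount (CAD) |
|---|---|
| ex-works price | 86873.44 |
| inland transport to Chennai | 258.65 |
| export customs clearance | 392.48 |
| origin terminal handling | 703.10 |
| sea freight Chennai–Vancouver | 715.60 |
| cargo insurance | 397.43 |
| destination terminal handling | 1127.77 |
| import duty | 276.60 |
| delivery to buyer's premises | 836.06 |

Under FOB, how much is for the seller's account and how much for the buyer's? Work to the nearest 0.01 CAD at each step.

Seller: CAD 88227.67; buyer: CAD 3353.46

FOB: the seller bears costs until goods are on board at the origin port; the buyer bears freight, insurance and all costs thereafter.
Seller's account: goods 86873.44 + inland to port 258.65 + export clearance 392.48 + origin terminal 703.10 = 88227.67
Buyer's account: freight 715.60 + insurance 397.43 + destination terminal 1127.77 + duty 276.60 + delivery 836.06 = 3353.46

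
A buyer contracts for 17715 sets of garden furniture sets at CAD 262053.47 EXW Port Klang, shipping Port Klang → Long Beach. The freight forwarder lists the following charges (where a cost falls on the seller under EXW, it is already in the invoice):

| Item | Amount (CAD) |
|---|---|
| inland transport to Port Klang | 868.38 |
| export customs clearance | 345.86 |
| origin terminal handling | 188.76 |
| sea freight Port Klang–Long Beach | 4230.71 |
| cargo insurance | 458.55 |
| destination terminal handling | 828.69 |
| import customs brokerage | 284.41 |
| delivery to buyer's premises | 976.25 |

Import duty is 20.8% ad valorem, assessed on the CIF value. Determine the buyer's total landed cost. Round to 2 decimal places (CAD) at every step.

Total landed cost: CAD 326009.39

EXW: the seller makes goods available at their premises; the buyer bears all onward costs.
CIF value = EXW price + inland to port + export clearance + origin terminal + freight + insurance = 262053.47 + 868.38 + 345.86 + 188.76 + 4230.71 + 458.55 = 268145.73
Import duty = 268145.73 × 20.8% = 55774.31
Buyer bears: inland to port 868.38 + export clearance 345.86 + origin terminal 188.76 + freight 4230.71 + insurance 458.55 + destination terminal 828.69 + brokerage 284.41 + delivery 976.25 + duty 55774.31 = 63955.92
Landed cost = invoice 262053.47 + 63955.92 = 326009.39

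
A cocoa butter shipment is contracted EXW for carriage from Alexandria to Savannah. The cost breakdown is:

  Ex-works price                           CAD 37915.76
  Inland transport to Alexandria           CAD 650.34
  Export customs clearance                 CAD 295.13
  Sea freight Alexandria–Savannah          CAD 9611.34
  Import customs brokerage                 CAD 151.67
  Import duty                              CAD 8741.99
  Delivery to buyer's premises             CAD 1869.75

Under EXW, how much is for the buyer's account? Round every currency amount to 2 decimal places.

Buyer's account: CAD 21320.22

EXW: the seller makes goods available at their premises; the buyer bears all onward costs.
Seller's account: goods 37915.76 = 37915.76
Buyer's account: inland to port 650.34 + export clearance 295.13 + freight 9611.34 + brokerage 151.67 + duty 8741.99 + delivery 1869.75 = 21320.22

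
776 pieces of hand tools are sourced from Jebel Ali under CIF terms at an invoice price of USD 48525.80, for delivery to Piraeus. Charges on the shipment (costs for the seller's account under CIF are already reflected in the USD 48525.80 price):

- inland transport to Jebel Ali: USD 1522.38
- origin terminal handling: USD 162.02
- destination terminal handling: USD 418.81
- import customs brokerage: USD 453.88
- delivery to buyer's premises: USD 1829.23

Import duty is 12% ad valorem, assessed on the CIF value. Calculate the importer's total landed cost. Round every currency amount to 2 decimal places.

Total landed cost: USD 57050.82

CIF: the seller pays costs through ocean freight and marine insurance to the destination port.
Already in the invoice (seller's account under CIF): inland to port, origin terminal — exclude.
The CIF price already equals the CIF value: 48525.80
Import duty = 48525.80 × 12% = 5823.10
Buyer bears: destination terminal 418.81 + brokerage 453.88 + delivery 1829.23 + duty 5823.10 = 8525.02
Landed cost = invoice 48525.80 + 8525.02 = 57050.82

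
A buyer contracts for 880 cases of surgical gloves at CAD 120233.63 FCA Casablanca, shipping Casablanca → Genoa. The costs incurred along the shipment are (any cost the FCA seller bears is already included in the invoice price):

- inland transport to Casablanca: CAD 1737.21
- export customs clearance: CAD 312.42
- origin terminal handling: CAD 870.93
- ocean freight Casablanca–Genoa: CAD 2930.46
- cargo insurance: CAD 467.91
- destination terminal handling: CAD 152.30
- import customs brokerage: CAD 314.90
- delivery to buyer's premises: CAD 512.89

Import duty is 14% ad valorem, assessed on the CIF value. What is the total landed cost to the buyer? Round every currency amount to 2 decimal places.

Total landed cost: CAD 142913.43

FCA: the seller delivers export-cleared goods to the carrier; the buyer bears costs from that point.
Already in the invoice (seller's account under FCA): inland to port, export clearance — exclude.
CIF value = FCA price + origin terminal + freight + insurance = 120233.63 + 870.93 + 2930.46 + 467.91 = 124502.93
Import duty = 124502.93 × 14% = 17430.41
Buyer bears: origin terminal 870.93 + freight 2930.46 + insurance 467.91 + destination terminal 152.30 + brokerage 314.90 + delivery 512.89 + duty 17430.41 = 22679.80
Landed cost = invoice 120233.63 + 22679.80 = 142913.43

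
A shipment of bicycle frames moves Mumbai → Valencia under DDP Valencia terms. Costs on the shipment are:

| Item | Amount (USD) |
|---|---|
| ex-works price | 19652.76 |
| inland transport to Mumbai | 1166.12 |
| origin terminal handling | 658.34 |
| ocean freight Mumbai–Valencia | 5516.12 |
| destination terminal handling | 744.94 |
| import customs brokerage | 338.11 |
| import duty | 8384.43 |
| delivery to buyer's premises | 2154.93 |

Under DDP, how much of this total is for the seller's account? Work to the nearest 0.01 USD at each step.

Seller's account: USD 38615.75

DDP: the seller bears all costs including import duty.
Seller's account: goods 19652.76 + inland to port 1166.12 + origin terminal 658.34 + freight 5516.12 + destination terminal 744.94 + brokerage 338.11 + duty 8384.43 + delivery 2154.93 = 38615.75
Buyer's account: 0.00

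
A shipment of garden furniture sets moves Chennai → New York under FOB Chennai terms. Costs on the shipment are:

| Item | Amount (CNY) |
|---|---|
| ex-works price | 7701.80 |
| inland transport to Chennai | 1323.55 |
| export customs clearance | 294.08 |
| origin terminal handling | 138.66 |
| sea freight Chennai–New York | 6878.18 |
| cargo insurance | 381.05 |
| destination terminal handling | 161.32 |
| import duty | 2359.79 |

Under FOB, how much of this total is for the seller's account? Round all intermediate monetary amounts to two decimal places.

FOB: the seller bears costs until goods are on board at the origin port; the buyer bears freight, insurance and all costs thereafter.
Seller's account: goods 7701.80 + inland to port 1323.55 + export clearance 294.08 + origin terminal 138.66 = 9458.09
Buyer's account: freight 6878.18 + insurance 381.05 + destination terminal 161.32 + duty 2359.79 = 9780.34

Seller's account: CNY 9458.09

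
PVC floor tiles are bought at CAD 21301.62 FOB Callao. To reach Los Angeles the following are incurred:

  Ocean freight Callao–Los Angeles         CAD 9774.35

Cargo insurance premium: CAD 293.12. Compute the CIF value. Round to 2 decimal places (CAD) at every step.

CIF = FOB price + freight + insurance
CIF = 21301.62 + 9774.35 + 293.12 = 31369.09

CIF value: CAD 31369.09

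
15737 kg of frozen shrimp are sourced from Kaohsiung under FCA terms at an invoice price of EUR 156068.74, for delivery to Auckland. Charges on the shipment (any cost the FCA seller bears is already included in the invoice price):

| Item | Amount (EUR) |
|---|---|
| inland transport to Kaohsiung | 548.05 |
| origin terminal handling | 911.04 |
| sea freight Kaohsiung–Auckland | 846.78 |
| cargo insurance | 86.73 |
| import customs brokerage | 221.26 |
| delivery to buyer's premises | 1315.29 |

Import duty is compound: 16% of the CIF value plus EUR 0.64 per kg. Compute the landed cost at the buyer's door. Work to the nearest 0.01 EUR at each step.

Total landed cost: EUR 194787.65

FCA: the seller delivers export-cleared goods to the carrier; the buyer bears costs from that point.
Already in the invoice (seller's account under FCA): inland to port — exclude.
CIF value = FCA price + origin terminal + freight + insurance = 156068.74 + 911.04 + 846.78 + 86.73 = 157913.29
Ad valorem component: 157913.29 × 16% = 25266.13
Specific component: 15737 × 0.64 = 10071.68
Import duty = 25266.13 + 10071.68 = 35337.81
Buyer bears: origin terminal 911.04 + freight 846.78 + insurance 86.73 + brokerage 221.26 + delivery 1315.29 + duty 35337.81 = 38718.91
Landed cost = invoice 156068.74 + 38718.91 = 194787.65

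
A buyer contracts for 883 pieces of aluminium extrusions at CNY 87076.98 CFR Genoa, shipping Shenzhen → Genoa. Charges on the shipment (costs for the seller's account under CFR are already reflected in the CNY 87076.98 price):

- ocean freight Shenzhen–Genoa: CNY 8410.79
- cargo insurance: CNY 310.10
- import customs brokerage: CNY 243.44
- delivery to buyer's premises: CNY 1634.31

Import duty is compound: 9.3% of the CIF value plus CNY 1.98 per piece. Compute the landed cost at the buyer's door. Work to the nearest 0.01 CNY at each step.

Total landed cost: CNY 99140.17

CFR: the seller pays costs through ocean freight to the destination port, but not insurance.
Already in the invoice (seller's account under CFR): freight — exclude.
CIF value = CFR price + insurance = 87076.98 + 310.10 = 87387.08
Ad valorem component: 87387.08 × 9.3% = 8127.00
Specific component: 883 × 1.98 = 1748.34
Import duty = 8127.00 + 1748.34 = 9875.34
Buyer bears: insurance 310.10 + brokerage 243.44 + delivery 1634.31 + duty 9875.34 = 12063.19
Landed cost = invoice 87076.98 + 12063.19 = 99140.17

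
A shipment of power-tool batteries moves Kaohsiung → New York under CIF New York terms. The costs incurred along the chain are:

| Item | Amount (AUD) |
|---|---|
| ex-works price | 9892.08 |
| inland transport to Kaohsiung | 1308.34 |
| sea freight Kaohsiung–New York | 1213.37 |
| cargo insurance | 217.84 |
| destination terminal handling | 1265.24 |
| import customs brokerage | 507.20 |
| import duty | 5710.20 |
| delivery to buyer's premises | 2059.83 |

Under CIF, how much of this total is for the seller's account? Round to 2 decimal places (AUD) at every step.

Seller's account: AUD 12631.63

CIF: the seller pays costs through ocean freight and marine insurance to the destination port.
Seller's account: goods 9892.08 + inland to port 1308.34 + freight 1213.37 + insurance 217.84 = 12631.63
Buyer's account: destination terminal 1265.24 + brokerage 507.20 + duty 5710.20 + delivery 2059.83 = 9542.47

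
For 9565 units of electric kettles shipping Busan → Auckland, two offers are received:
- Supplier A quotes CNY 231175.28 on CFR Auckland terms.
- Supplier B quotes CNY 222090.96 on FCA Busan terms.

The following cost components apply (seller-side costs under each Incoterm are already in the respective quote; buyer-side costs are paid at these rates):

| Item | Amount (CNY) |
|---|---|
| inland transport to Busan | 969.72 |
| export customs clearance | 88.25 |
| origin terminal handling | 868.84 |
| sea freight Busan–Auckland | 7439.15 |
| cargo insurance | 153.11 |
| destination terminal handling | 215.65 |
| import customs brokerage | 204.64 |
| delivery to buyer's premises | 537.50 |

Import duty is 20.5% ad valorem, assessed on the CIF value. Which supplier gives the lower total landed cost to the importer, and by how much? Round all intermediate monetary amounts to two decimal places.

Supplier B is cheaper by CNY 935.48

Supplier A (CFR):
CIF value = CFR price + insurance = 231175.28 + 153.11 = 231328.39
Import duty = 231328.39 × 20.5% = 47422.32
Buyer bears (A): 153.11 + 215.65 + 204.64 + 537.50 = 1110.90
Landed cost (A) = invoice 231175.28 + 1110.90 + duty 47422.32 = 279708.50
Supplier B (FCA):
CIF value = FCA price + origin terminal + freight + insurance = 222090.96 + 868.84 + 7439.15 + 153.11 = 230552.06
Import duty = 230552.06 × 20.5% = 47263.17
Buyer bears (B): 868.84 + 7439.15 + 153.11 + 215.65 + 204.64 + 537.50 = 9418.89
Landed cost (B) = invoice 222090.96 + 9418.89 + duty 47263.17 = 278773.02
Difference = |279708.50 − 278773.02| = 935.48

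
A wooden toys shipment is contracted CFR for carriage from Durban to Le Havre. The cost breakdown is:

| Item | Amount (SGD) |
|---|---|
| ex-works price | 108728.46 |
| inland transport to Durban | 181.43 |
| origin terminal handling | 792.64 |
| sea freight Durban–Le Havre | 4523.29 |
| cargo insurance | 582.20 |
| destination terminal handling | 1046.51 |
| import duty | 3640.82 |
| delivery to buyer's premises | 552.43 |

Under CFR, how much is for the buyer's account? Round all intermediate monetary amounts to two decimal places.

CFR: the seller pays costs through ocean freight to the destination port, but not insurance.
Seller's account: goods 108728.46 + inland to port 181.43 + origin terminal 792.64 + freight 4523.29 = 114225.82
Buyer's account: insurance 582.20 + destination terminal 1046.51 + duty 3640.82 + delivery 552.43 = 5821.96

Buyer's account: SGD 5821.96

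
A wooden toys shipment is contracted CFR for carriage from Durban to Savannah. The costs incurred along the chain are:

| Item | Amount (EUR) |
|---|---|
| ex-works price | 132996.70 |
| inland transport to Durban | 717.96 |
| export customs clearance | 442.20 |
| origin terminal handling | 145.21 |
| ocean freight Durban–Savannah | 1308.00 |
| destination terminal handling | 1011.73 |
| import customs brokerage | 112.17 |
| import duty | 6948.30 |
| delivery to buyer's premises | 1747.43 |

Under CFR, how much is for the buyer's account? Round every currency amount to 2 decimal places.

CFR: the seller pays costs through ocean freight to the destination port, but not insurance.
Seller's account: goods 132996.70 + inland to port 717.96 + export clearance 442.20 + origin terminal 145.21 + freight 1308.00 = 135610.07
Buyer's account: destination terminal 1011.73 + brokerage 112.17 + duty 6948.30 + delivery 1747.43 = 9819.63

Buyer's account: EUR 9819.63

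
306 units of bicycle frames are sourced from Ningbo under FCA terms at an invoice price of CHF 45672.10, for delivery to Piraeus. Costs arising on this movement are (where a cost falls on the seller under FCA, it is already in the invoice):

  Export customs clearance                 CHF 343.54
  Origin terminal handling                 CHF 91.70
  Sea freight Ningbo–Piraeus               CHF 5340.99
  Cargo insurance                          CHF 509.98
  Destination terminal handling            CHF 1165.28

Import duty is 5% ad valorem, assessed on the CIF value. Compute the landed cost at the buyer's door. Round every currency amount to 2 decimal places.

Total landed cost: CHF 55360.79

FCA: the seller delivers export-cleared goods to the carrier; the buyer bears costs from that point.
Already in the invoice (seller's account under FCA): export clearance — exclude.
CIF value = FCA price + origin terminal + freight + insurance = 45672.10 + 91.70 + 5340.99 + 509.98 = 51614.77
Import duty = 51614.77 × 5% = 2580.74
Buyer bears: origin terminal 91.70 + freight 5340.99 + insurance 509.98 + destination terminal 1165.28 + duty 2580.74 = 9688.69
Landed cost = invoice 45672.10 + 9688.69 = 55360.79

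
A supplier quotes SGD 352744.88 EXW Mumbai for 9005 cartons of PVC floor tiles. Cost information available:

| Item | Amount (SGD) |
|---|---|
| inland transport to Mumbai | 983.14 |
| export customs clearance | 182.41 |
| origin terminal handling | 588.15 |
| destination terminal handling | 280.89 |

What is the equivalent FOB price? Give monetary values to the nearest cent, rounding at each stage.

FOB price: SGD 354498.58

Not relevant to the conversion: destination terminal — on the buyer under both terms; not part of either seller's price.
From EXW to FOB, the seller additionally bears: inland to port, export clearance, origin terminal.
FOB price = 352744.88 + 983.14 + 182.41 + 588.15 = 354498.58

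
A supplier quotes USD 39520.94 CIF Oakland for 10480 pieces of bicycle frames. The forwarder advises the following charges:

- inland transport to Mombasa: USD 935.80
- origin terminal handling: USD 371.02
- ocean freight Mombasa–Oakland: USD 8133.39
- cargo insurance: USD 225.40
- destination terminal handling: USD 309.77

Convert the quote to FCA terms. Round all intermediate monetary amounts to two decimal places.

Not relevant to the conversion: inland to port — on the seller under both CIF and FCA; already in the CIF price and stays in the FCA price. destination terminal — on the buyer under both terms; not part of either seller's price.
From CIF to FCA, the seller no longer bears: origin terminal, freight, insurance.
FCA price = 39520.94 − 371.02 − 8133.39 − 225.40 = 30791.13

FCA price: USD 30791.13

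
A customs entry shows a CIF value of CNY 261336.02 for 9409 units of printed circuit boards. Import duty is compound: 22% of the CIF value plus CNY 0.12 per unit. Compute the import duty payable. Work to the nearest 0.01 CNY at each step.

Ad valorem component: 261336.02 × 22% = 57493.92
Specific component: 9409 × 0.12 = 1129.08
Import duty = 57493.92 + 1129.08 = 58623.00

Import duty: CNY 58623.00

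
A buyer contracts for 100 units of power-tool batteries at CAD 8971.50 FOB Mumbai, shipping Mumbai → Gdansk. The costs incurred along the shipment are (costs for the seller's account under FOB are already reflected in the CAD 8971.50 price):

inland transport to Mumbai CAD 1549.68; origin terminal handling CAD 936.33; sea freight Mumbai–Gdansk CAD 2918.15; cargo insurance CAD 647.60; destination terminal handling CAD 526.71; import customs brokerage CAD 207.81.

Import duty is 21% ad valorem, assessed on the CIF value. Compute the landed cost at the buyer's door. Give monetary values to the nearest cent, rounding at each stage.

FOB: the seller bears costs until goods are on board at the origin port; the buyer bears freight, insurance and all costs thereafter.
Already in the invoice (seller's account under FOB): inland to port, origin terminal — exclude.
CIF value = FOB price + freight + insurance = 8971.50 + 2918.15 + 647.60 = 12537.25
Import duty = 12537.25 × 21% = 2632.82
Buyer bears: freight 2918.15 + insurance 647.60 + destination terminal 526.71 + brokerage 207.81 + duty 2632.82 = 6933.09
Landed cost = invoice 8971.50 + 6933.09 = 15904.59

Total landed cost: CAD 15904.59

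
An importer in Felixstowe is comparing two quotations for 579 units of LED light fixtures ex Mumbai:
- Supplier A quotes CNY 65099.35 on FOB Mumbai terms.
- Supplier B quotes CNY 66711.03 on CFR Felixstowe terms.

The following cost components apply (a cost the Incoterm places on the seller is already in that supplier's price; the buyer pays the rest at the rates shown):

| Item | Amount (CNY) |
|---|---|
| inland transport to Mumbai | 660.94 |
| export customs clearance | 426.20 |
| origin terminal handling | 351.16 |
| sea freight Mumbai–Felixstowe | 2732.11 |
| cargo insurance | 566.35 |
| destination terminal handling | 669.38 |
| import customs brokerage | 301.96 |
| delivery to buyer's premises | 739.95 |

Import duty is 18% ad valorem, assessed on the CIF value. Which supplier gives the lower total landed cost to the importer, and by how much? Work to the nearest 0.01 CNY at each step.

Supplier A (FOB):
CIF value = FOB price + freight + insurance = 65099.35 + 2732.11 + 566.35 = 68397.81
Import duty = 68397.81 × 18% = 12311.61
Buyer bears (A): 2732.11 + 566.35 + 669.38 + 301.96 + 739.95 = 5009.75
Landed cost (A) = invoice 65099.35 + 5009.75 + duty 12311.61 = 82420.71
Supplier B (CFR):
CIF value = CFR price + insurance = 66711.03 + 566.35 = 67277.38
Import duty = 67277.38 × 18% = 12109.93
Buyer bears (B): 566.35 + 669.38 + 301.96 + 739.95 = 2277.64
Landed cost (B) = invoice 66711.03 + 2277.64 + duty 12109.93 = 81098.60
Difference = |82420.71 − 81098.60| = 1322.11

Supplier B is cheaper by CNY 1322.11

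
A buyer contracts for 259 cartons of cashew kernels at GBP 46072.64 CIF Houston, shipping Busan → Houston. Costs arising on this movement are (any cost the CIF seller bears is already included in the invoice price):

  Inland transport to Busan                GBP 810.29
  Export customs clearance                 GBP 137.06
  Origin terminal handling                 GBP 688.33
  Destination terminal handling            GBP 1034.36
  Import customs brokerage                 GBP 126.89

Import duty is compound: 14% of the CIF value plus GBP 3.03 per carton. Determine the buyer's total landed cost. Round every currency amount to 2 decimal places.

Total landed cost: GBP 54468.83

CIF: the seller pays costs through ocean freight and marine insurance to the destination port.
Already in the invoice (seller's account under CIF): inland to port, export clearance, origin terminal — exclude.
The CIF price already equals the CIF value: 46072.64
Ad valorem component: 46072.64 × 14% = 6450.17
Specific component: 259 × 3.03 = 784.77
Import duty = 6450.17 + 784.77 = 7234.94
Buyer bears: destination terminal 1034.36 + brokerage 126.89 + duty 7234.94 = 8396.19
Landed cost = invoice 46072.64 + 8396.19 = 54468.83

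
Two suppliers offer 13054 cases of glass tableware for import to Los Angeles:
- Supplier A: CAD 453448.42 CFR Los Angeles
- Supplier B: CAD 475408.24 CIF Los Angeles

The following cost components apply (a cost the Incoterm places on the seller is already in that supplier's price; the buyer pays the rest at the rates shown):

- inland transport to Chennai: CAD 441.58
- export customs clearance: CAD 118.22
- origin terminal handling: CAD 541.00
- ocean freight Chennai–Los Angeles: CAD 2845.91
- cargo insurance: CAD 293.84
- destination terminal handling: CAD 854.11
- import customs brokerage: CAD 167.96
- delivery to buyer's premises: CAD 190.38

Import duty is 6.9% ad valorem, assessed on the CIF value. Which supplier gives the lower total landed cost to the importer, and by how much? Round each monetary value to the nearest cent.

Supplier A (CFR):
CIF value = CFR price + insurance = 453448.42 + 293.84 = 453742.26
Import duty = 453742.26 × 6.9% = 31308.22
Buyer bears (A): 293.84 + 854.11 + 167.96 + 190.38 = 1506.29
Landed cost (A) = invoice 453448.42 + 1506.29 + duty 31308.22 = 486262.93
Supplier B (CIF):
The CIF price already equals the CIF value: 475408.24
Import duty = 475408.24 × 6.9% = 32803.17
Buyer bears (B): 854.11 + 167.96 + 190.38 = 1212.45
Landed cost (B) = invoice 475408.24 + 1212.45 + duty 32803.17 = 509423.86
Difference = |486262.93 − 509423.86| = 23160.93

Supplier A is cheaper by CAD 23160.93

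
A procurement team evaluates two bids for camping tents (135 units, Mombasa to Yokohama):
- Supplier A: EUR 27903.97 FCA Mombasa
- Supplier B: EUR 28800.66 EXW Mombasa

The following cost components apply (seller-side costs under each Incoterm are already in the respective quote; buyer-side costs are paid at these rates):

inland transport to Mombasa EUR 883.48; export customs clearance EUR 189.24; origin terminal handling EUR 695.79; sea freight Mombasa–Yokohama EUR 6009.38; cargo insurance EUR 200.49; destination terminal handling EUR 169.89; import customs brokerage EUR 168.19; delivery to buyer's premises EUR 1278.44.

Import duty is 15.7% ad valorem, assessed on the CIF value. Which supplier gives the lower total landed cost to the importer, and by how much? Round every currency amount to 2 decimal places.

Supplier A is cheaper by EUR 2278.61

Supplier A (FCA):
CIF value = FCA price + origin terminal + freight + insurance = 27903.97 + 695.79 + 6009.38 + 200.49 = 34809.63
Import duty = 34809.63 × 15.7% = 5465.11
Buyer bears (A): 695.79 + 6009.38 + 200.49 + 169.89 + 168.19 + 1278.44 = 8522.18
Landed cost (A) = invoice 27903.97 + 8522.18 + duty 5465.11 = 41891.26
Supplier B (EXW):
CIF value = EXW price + inland to port + export clearance + origin terminal + freight + insurance = 28800.66 + 883.48 + 189.24 + 695.79 + 6009.38 + 200.49 = 36779.04
Import duty = 36779.04 × 15.7% = 5774.31
Buyer bears (B): 883.48 + 189.24 + 695.79 + 6009.38 + 200.49 + 169.89 + 168.19 + 1278.44 = 9594.90
Landed cost (B) = invoice 28800.66 + 9594.90 + duty 5774.31 = 44169.87
Difference = |41891.26 − 44169.87| = 2278.61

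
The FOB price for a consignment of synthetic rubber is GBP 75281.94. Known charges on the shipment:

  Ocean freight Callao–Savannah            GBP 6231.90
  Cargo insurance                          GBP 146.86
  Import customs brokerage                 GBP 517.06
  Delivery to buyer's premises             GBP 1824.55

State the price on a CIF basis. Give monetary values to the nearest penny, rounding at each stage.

Not relevant to the conversion: delivery, brokerage — on the buyer under both terms; not part of either seller's price.
From FOB to CIF, the seller additionally bears: freight, insurance.
CIF price = 75281.94 + 6231.90 + 146.86 = 81660.70

CIF price: GBP 81660.70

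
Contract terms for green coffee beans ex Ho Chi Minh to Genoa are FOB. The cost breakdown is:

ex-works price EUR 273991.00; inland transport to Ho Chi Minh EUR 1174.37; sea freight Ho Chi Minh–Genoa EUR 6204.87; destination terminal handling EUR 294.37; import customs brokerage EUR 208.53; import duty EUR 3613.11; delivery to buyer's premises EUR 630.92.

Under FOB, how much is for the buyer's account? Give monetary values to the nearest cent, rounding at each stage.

FOB: the seller bears costs until goods are on board at the origin port; the buyer bears freight, insurance and all costs thereafter.
Seller's account: goods 273991.00 + inland to port 1174.37 = 275165.37
Buyer's account: freight 6204.87 + destination terminal 294.37 + brokerage 208.53 + duty 3613.11 + delivery 630.92 = 10951.80

Buyer's account: EUR 10951.80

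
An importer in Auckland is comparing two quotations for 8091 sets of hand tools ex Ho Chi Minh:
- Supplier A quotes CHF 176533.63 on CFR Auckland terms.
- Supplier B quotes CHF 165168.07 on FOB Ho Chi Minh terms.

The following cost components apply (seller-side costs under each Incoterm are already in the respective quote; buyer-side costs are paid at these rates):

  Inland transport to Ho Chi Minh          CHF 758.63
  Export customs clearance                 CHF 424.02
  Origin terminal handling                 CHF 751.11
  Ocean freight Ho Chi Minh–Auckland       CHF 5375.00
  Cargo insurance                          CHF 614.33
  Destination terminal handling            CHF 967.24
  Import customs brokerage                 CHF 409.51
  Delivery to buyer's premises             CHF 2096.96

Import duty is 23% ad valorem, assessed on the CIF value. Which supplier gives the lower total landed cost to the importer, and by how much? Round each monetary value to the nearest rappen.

Supplier A (CFR):
CIF value = CFR price + insurance = 176533.63 + 614.33 = 177147.96
Import duty = 177147.96 × 23% = 40744.03
Buyer bears (A): 614.33 + 967.24 + 409.51 + 2096.96 = 4088.04
Landed cost (A) = invoice 176533.63 + 4088.04 + duty 40744.03 = 221365.70
Supplier B (FOB):
CIF value = FOB price + freight + insurance = 165168.07 + 5375.00 + 614.33 = 171157.40
Import duty = 171157.40 × 23% = 39366.20
Buyer bears (B): 5375.00 + 614.33 + 967.24 + 409.51 + 2096.96 = 9463.04
Landed cost (B) = invoice 165168.07 + 9463.04 + duty 39366.20 = 213997.31
Difference = |221365.70 − 213997.31| = 7368.39

Supplier B is cheaper by CHF 7368.39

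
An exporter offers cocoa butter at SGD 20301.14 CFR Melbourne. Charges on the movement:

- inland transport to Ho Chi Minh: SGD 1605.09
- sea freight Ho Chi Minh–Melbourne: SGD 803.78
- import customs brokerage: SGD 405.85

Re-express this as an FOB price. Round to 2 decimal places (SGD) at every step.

Not relevant to the conversion: inland to port — on the seller under both CFR and FOB; already in the CFR price and stays in the FOB price. brokerage — on the buyer under both terms; not part of either seller's price.
From CFR to FOB, the seller no longer bears: freight.
FOB price = 20301.14 − 803.78 = 19497.36

FOB price: SGD 19497.36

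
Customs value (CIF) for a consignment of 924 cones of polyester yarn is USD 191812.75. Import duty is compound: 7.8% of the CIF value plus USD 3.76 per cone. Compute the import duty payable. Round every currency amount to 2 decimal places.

Ad valorem component: 191812.75 × 7.8% = 14961.39
Specific component: 924 × 3.76 = 3474.24
Import duty = 14961.39 + 3474.24 = 18435.63

Import duty: USD 18435.63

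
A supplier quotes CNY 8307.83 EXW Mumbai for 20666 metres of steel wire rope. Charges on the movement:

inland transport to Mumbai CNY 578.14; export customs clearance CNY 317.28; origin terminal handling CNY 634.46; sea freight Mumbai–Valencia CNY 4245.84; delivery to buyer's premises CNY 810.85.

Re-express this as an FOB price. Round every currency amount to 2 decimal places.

Not relevant to the conversion: freight, delivery — on the buyer under both terms; not part of either seller's price.
From EXW to FOB, the seller additionally bears: inland to port, export clearance, origin terminal.
FOB price = 8307.83 + 578.14 + 317.28 + 634.46 = 9837.71

FOB price: CNY 9837.71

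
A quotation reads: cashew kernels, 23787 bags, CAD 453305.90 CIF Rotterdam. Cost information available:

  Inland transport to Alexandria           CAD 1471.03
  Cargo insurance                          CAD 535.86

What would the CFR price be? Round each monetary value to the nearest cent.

CFR price: CAD 452770.04

Not relevant to the conversion: inland to port — on the seller under both CIF and CFR; already in the CIF price and stays in the CFR price.
From CIF to CFR, the seller no longer bears: insurance.
CFR price = 453305.90 − 535.86 = 452770.04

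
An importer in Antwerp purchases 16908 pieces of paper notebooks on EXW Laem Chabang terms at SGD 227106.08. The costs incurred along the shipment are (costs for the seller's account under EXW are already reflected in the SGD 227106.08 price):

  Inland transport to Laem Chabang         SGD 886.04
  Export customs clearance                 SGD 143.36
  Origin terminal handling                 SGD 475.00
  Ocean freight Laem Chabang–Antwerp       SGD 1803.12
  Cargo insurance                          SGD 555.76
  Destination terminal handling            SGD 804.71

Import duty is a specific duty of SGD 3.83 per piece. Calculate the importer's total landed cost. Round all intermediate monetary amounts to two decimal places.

Total landed cost: SGD 296531.71

EXW: the seller makes goods available at their premises; the buyer bears all onward costs.
CIF value = EXW price + inland to port + export clearance + origin terminal + freight + insurance = 227106.08 + 886.04 + 143.36 + 475.00 + 1803.12 + 555.76 = 230969.36
Import duty = 16908 × 3.83 = 64757.64
Buyer bears: inland to port 886.04 + export clearance 143.36 + origin terminal 475.00 + freight 1803.12 + insurance 555.76 + destination terminal 804.71 + duty 64757.64 = 69425.63
Landed cost = invoice 227106.08 + 69425.63 = 296531.71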